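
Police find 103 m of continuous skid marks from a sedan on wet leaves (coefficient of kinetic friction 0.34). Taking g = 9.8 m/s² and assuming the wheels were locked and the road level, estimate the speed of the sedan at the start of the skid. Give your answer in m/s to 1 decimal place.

Initial speed ≈ 26.2 m/s

Deceleration a = μg = 0.34 × 9.8 = 3.332 m/s².
v = √(2a·d) = √(2 × 3.332 × 103) = √686.392 = 26.1991 m/s.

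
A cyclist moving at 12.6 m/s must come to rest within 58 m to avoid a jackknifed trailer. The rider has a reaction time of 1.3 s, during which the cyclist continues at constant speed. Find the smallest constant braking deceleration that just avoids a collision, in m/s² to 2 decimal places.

Required deceleration ≈ 1.91 m/s²

Distance covered during reaction = 12.6000 × 1.3 = 16.380 m.
Distance available for braking: 58 − 16.380 = 41.620 m.
v² = 2a·d ⇒ a = v²/(2d) = 12.6000² / (2 × 41.620) = 158.760 / 83.240 = 1.9073 m/s².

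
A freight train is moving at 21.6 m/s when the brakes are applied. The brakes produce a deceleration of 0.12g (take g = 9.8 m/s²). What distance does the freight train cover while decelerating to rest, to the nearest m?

Braking distance ≈ 198 m

a = 0.12 × 9.8 = 1.176 m/s².
Braking distance = v²/(2a) = 21.6000² / (2 × 1.176) = 466.560 / 2.352 = 198.367 m.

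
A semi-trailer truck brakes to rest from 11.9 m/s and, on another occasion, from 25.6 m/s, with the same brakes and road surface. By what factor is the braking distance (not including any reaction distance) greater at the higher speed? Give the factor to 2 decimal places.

Braking distance d = v²/(2a), so with a fixed, d ∝ v².
Factor = (25.6/11.9)² = 2.1513² = 4.6281.

Factor ≈ 4.63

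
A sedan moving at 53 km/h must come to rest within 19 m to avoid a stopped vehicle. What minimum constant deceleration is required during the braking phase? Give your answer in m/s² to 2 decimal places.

53 km/h ÷ 3.6 = 14.7222 m/s.
v² = 2a·d ⇒ a = v²/(2d) = 14.7222² / (2 × 19.000) = 216.743 / 38.000 = 5.7038 m/s².

Required deceleration ≈ 5.70 m/s²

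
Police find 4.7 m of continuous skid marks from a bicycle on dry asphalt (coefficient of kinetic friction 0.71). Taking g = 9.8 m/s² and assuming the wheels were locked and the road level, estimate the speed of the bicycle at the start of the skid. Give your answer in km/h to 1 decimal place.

Initial speed ≈ 29.1 km/h

Deceleration a = μg = 0.71 × 9.8 = 6.958 m/s².
v = √(2a·d) = √(2 × 6.958 × 4.7) = √65.405 = 8.0873 m/s.
= 8.0873 × 3.6 = 29.114 km/h.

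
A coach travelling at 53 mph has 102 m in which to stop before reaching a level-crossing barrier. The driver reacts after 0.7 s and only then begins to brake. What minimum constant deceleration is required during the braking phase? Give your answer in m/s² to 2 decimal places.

Required deceleration ≈ 3.29 m/s²

53 mph × 0.44704 = 23.6931 m/s.
Distance covered during reaction = 23.6931 × 0.7 = 16.585 m.
Distance available for braking: 102 − 16.585 = 85.415 m.
v² = 2a·d ⇒ a = v²/(2d) = 23.6931² / (2 × 85.415) = 561.363 / 170.830 = 3.2861 m/s².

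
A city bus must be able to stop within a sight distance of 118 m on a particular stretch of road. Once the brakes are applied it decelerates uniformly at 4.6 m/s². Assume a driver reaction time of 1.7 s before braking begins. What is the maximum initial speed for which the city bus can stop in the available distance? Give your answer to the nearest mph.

Maximum speed ≈ 58 mph

Stopping distance: v·t_r + v²/(2a) = 118 with t_r = 1.7 s and a = 4.600 m/s².
So v² + 15.640 v − 1085.60 = 0.
Positive root: v = −a·t_r + √((a·t_r)² + 2a·d) = −7.820 + √(61.152 + 1085.60) = 26.0437 m/s.
26.0437 m/s ÷ 0.44704 = 58.258 mph.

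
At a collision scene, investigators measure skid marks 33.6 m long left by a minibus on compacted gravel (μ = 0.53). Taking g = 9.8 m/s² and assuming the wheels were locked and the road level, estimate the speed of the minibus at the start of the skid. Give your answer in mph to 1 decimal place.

Deceleration a = μg = 0.53 × 9.8 = 5.194 m/s².
v = √(2a·d) = √(2 × 5.194 × 33.6) = √349.037 = 18.6825 m/s.
= 18.6825 ÷ 0.44704 = 41.792 mph.

Initial speed ≈ 41.8 mph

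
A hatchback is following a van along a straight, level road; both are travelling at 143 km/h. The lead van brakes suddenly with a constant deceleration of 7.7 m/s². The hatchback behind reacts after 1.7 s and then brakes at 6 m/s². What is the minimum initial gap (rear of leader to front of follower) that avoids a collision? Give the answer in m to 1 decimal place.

Minimum gap ≈ 96.6 m

143 km/h ÷ 3.6 = 39.7222 m/s.
Leader travels v²/(2a_L) = 1577.853 / 15.400 = 102.458 m before stopping.
Follower covers v·t_r = 39.7222 × 1.7 = 67.528 m while reacting, then v²/(2a_F) = 1577.853 / 12.000 = 131.488 m while braking, for a total of 67.528 + 131.488 = 199.016 m.
Since a_F ≤ a_L and the follower starts braking later, the follower is never slower than the leader, so the closest approach is when both have stopped.
Minimum gap = 199.016 − 102.458 = 96.558 m.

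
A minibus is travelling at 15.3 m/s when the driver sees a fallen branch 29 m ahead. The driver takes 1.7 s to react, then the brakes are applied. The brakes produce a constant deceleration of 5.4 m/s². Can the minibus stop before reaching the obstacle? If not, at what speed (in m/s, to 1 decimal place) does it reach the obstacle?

Reaction distance = 15.3000 × 1.7 = 26.010 m.
Braking distance needed to stop: v²/(2a) = 234.090 / 10.800 = 21.675 m, so total needed = 26.010 + 21.675 = 47.685 m > 29 m — it cannot stop.
Distance remaining when braking begins: 29 − 26.010 = 2.990 m.
v² = v₀² − 2a·d = 234.090 − 2 × 5.400 × 2.990 = 201.798 m²/s².
v = √201.798 = 14.206 m/s.

No — it strikes the obstacle at 14.2 m/s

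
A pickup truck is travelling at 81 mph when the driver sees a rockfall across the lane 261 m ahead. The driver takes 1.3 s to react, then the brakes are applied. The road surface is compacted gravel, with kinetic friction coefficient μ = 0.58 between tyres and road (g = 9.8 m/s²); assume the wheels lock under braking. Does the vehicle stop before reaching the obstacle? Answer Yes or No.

Yes

81 mph × 0.44704 = 36.2102 m/s.
a = μg = 0.58 × 9.8 = 5.684 m/s².
Reaction distance = 36.2102 × 1.3 = 47.073 m.
Braking distance = v²/(2a) = 1311.179 / 11.368 = 115.339 m.
Total stopping distance = 47.073 + 115.339 = 162.412 m, vs 261 m available — it stops with 261 − 162.412 = 98.588 m to spare.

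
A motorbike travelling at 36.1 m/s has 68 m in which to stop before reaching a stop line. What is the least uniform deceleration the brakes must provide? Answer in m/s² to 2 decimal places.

v² = 2a·d ⇒ a = v²/(2d) = 36.1000² / (2 × 68.000) = 1303.210 / 136.000 = 9.5824 m/s².

Required deceleration ≈ 9.58 m/s²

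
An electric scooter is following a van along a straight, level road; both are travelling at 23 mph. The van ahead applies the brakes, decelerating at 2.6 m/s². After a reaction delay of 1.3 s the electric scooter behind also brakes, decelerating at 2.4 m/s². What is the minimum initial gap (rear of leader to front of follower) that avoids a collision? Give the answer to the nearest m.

Minimum gap ≈ 15 m

23 mph × 0.44704 = 10.2819 m/s.
Leader travels v²/(2a_L) = 105.717 / 5.200 = 20.330 m before stopping.
Follower covers v·t_r = 10.2819 × 1.3 = 13.366 m while reacting, then v²/(2a_F) = 105.717 / 4.800 = 22.024 m while braking, for a total of 13.366 + 22.024 = 35.390 m.
Since a_F ≤ a_L and the follower starts braking later, the follower is never slower than the leader, so the closest approach is when both have stopped.
Minimum gap = 35.390 − 20.330 = 15.060 m.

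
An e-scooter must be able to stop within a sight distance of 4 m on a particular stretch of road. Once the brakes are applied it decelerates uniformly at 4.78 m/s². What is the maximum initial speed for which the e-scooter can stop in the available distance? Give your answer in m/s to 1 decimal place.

Maximum speed ≈ 6.2 m/s

v²/(2a) = d ⇒ v = √(2 × 4.780 × 4) = √38.24 = 6.1838 m/s.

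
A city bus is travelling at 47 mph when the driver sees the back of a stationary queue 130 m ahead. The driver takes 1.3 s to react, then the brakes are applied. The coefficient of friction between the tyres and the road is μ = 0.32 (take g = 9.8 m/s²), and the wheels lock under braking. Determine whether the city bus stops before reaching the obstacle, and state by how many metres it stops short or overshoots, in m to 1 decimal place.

47 mph × 0.44704 = 21.0109 m/s.
a = μg = 0.32 × 9.8 = 3.136 m/s².
Reaction distance = 21.0109 × 1.3 = 27.314 m.
Braking distance = v²/(2a) = 441.458 / 6.272 = 70.386 m.
Total stopping distance = 27.314 + 70.386 = 97.700 m, vs 130 m available — it stops with 130 − 97.700 = 32.300 m to spare.

Yes — it stops 32.3 m short of the obstacle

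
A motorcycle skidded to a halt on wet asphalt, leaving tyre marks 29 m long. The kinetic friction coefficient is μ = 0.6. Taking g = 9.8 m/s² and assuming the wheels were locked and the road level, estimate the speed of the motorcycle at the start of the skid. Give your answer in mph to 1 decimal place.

Initial speed ≈ 41.3 mph

Deceleration a = μg = 0.6 × 9.8 = 5.880 m/s².
v = √(2a·d) = √(2 × 5.880 × 29) = √341.040 = 18.4673 m/s.
= 18.4673 ÷ 0.44704 = 41.310 mph.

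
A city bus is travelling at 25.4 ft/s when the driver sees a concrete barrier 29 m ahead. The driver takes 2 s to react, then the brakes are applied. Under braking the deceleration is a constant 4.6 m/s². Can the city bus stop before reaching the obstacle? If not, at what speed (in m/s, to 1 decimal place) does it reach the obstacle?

Yes — it stops about 7.0 m short of the obstacle, so it never reaches it

25.4 ft/s × 0.3048 = 7.7419 m/s.
Reaction distance = 7.7419 × 2 = 15.484 m.
Braking distance = v²/(2a) = 59.937 / 9.200 = 6.515 m.
Total stopping distance = 15.484 + 6.515 = 21.999 m, vs 29 m available — it stops with 29 − 21.999 = 7.001 m to spare.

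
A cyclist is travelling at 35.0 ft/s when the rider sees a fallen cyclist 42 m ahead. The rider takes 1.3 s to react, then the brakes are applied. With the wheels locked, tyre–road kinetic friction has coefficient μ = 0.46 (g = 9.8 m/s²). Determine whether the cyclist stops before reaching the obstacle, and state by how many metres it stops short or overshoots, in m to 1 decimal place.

Yes — it stops 15.5 m short of the obstacle

35 ft/s × 0.3048 = 10.6680 m/s.
a = μg = 0.46 × 9.8 = 4.508 m/s².
Reaction distance = 10.6680 × 1.3 = 13.868 m.
Braking distance = v²/(2a) = 113.806 / 9.016 = 12.623 m.
Total stopping distance = 13.868 + 12.623 = 26.491 m, vs 42 m available — it stops with 42 − 26.491 = 15.509 m to spare.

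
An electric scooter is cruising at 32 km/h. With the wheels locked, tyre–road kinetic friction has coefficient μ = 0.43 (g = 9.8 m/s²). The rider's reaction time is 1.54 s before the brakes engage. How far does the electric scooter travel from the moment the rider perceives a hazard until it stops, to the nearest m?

32 km/h ÷ 3.6 = 8.8889 m/s.
a = μg = 0.43 × 9.8 = 4.214 m/s².
Reaction distance = v·t_r = 8.8889 × 1.54 = 13.689 m.
Braking distance = v²/(2a) = 8.8889² / (2 × 4.214) = 79.013 / 8.428 = 9.375 m.
Total = 13.689 + 9.375 = 23.064 m.

Total stopping distance ≈ 23 m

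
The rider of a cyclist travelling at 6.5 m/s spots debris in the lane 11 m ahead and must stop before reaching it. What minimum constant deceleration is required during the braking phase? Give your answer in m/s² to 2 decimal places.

v² = 2a·d ⇒ a = v²/(2d) = 6.5000² / (2 × 11.000) = 42.250 / 22.000 = 1.9205 m/s².

Required deceleration ≈ 1.92 m/s²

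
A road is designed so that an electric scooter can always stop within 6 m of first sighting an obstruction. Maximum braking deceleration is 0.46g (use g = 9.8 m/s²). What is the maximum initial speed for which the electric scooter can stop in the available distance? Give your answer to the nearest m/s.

Maximum speed ≈ 7 m/s

a = 0.46 × 9.8 = 4.508 m/s².
v²/(2a) = d ⇒ v = √(2 × 4.508 × 6) = √54.10 = 7.3553 m/s.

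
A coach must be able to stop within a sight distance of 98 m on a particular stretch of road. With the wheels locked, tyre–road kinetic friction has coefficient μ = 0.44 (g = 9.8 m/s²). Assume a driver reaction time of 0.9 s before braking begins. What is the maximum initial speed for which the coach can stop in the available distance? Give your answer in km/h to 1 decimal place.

a = μg = 0.44 × 9.8 = 4.312 m/s².
Stopping distance: v·t_r + v²/(2a) = 98 with t_r = 0.9 s and a = 4.312 m/s².
So v² + 7.762 v − 845.15 = 0.
Positive root: v = −a·t_r + √((a·t_r)² + 2a·d) = −3.881 + √(15.062 + 845.15) = 25.4484 m/s.
25.4484 m/s × 3.6 = 91.614 km/h.

Maximum speed ≈ 91.6 km/h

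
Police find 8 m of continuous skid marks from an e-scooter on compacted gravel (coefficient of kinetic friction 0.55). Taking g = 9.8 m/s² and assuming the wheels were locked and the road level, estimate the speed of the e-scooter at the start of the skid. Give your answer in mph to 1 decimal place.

Deceleration a = μg = 0.55 × 9.8 = 5.390 m/s².
v = √(2a·d) = √(2 × 5.390 × 8) = √86.240 = 9.2865 m/s.
= 9.2865 ÷ 0.44704 = 20.773 mph.

Initial speed ≈ 20.8 mph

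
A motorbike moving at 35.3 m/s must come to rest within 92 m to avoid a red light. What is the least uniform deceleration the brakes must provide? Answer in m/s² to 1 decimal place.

Required deceleration ≈ 6.8 m/s²

v² = 2a·d ⇒ a = v²/(2d) = 35.3000² / (2 × 92.000) = 1246.090 / 184.000 = 6.7722 m/s².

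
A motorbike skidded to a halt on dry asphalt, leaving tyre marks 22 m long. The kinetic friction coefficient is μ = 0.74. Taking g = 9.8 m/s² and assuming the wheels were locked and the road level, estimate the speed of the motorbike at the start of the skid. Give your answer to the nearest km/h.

Deceleration a = μg = 0.74 × 9.8 = 7.252 m/s².
v = √(2a·d) = √(2 × 7.252 × 22) = √319.088 = 17.8630 m/s.
= 17.8630 × 3.6 = 64.307 km/h.

Initial speed ≈ 64 km/h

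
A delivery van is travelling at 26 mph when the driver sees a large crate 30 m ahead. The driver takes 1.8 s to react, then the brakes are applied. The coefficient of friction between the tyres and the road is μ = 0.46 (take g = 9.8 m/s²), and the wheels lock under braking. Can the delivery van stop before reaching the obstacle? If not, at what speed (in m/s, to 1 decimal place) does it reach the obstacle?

26 mph × 0.44704 = 11.6230 m/s.
a = μg = 0.46 × 9.8 = 4.508 m/s².
Reaction distance = 11.6230 × 1.8 = 20.921 m.
Braking distance needed to stop: v²/(2a) = 135.094 / 9.016 = 14.984 m, so total needed = 20.921 + 14.984 = 35.905 m > 30 m — it cannot stop.
Distance remaining when braking begins: 30 − 20.921 = 9.079 m.
v² = v₀² − 2a·d = 135.094 − 2 × 4.508 × 9.079 = 53.238 m²/s².
v = √53.238 = 7.296 m/s.

No — it strikes the obstacle at 7.3 m/s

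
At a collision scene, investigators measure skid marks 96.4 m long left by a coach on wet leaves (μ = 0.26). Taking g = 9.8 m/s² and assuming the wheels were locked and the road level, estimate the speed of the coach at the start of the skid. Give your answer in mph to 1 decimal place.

Deceleration a = μg = 0.26 × 9.8 = 2.548 m/s².
v = √(2a·d) = √(2 × 2.548 × 96.4) = √491.254 = 22.1643 m/s.
= 22.1643 ÷ 0.44704 = 49.580 mph.

Initial speed ≈ 49.6 mph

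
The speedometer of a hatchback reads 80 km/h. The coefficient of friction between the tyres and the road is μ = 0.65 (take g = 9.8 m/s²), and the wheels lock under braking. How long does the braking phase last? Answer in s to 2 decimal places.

Braking time ≈ 3.49 s

80 km/h ÷ 3.6 = 22.2222 m/s.
a = μg = 0.65 × 9.8 = 6.370 m/s².
Braking time = v/a = 22.2222 / 6.370 = 3.489 s.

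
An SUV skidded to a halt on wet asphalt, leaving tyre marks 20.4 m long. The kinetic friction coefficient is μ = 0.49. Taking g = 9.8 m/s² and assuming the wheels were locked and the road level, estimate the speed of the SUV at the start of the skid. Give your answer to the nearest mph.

Initial speed ≈ 31 mph

Deceleration a = μg = 0.49 × 9.8 = 4.802 m/s².
v = √(2a·d) = √(2 × 4.802 × 20.4) = √195.922 = 13.9972 m/s.
= 13.9972 ÷ 0.44704 = 31.311 mph.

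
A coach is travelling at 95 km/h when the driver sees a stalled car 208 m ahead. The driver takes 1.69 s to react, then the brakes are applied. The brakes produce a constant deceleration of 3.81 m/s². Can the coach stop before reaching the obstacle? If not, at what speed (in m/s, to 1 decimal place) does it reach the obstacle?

Yes — it stops about 72.0 m short of the obstacle, so it never reaches it

95 km/h ÷ 3.6 = 26.3889 m/s.
Reaction distance = 26.3889 × 1.69 = 44.597 m.
Braking distance = v²/(2a) = 696.374 / 7.620 = 91.388 m.
Total stopping distance = 44.597 + 91.388 = 135.985 m, vs 208 m available — it stops with 208 − 135.985 = 72.015 m to spare.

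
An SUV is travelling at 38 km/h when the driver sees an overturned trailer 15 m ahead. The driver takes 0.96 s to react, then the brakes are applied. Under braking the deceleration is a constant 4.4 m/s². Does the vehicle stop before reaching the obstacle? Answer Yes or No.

No

38 km/h ÷ 3.6 = 10.5556 m/s.
Reaction distance = 10.5556 × 0.96 = 10.133 m.
Braking distance = v²/(2a) = 111.421 / 8.800 = 12.661 m.
Total stopping distance = 10.133 + 12.661 = 22.794 m, vs 15 m available — it cannot stop in time and overshoots by 22.794 − 15 = 7.794 m.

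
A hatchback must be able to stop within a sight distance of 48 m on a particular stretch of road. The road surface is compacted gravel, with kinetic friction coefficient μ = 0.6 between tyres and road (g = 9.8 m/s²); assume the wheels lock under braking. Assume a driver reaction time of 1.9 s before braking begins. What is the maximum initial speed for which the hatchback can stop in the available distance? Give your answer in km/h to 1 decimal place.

Maximum speed ≈ 54.3 km/h

a = μg = 0.6 × 9.8 = 5.880 m/s².
Stopping distance: v·t_r + v²/(2a) = 48 with t_r = 1.9 s and a = 5.880 m/s².
So v² + 22.344 v − 564.48 = 0.
Positive root: v = −a·t_r + √((a·t_r)² + 2a·d) = −11.172 + √(124.814 + 564.48) = 15.0824 m/s.
15.0824 m/s × 3.6 = 54.297 km/h.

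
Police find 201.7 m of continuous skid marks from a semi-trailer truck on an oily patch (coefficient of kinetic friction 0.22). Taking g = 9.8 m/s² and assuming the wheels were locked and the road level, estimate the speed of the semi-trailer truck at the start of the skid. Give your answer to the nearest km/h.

Deceleration a = μg = 0.22 × 9.8 = 2.156 m/s².
v = √(2a·d) = √(2 × 2.156 × 201.7) = √869.730 = 29.4912 m/s.
= 29.4912 × 3.6 = 106.168 km/h.

Initial speed ≈ 106 km/h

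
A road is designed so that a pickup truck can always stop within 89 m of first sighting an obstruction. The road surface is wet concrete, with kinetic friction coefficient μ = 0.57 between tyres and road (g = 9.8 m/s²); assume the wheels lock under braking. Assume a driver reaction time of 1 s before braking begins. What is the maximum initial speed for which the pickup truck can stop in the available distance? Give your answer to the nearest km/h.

Maximum speed ≈ 95 km/h

a = μg = 0.57 × 9.8 = 5.586 m/s².
Stopping distance: v·t_r + v²/(2a) = 89 with t_r = 1 s and a = 5.586 m/s².
So v² + 11.172 v − 994.31 = 0.
Positive root: v = −a·t_r + √((a·t_r)² + 2a·d) = −5.586 + √(31.203 + 994.31) = 26.4376 m/s.
26.4376 m/s × 3.6 = 95.175 km/h.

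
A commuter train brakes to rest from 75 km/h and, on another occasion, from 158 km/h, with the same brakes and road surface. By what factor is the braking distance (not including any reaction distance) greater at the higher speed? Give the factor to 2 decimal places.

Factor ≈ 4.44

Braking distance d = v²/(2a), so with a fixed, d ∝ v².
Factor = (158/75)² = 2.1067² = 4.4382.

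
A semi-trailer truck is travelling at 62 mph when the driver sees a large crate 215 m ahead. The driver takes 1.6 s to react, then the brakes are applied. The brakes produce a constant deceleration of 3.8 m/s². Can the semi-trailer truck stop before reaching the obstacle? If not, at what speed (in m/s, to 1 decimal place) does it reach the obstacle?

Yes — it stops about 69.6 m short of the obstacle, so it never reaches it

62 mph × 0.44704 = 27.7165 m/s.
Reaction distance = 27.7165 × 1.6 = 44.346 m.
Braking distance = v²/(2a) = 768.204 / 7.600 = 101.079 m.
Total stopping distance = 44.346 + 101.079 = 145.425 m, vs 215 m available — it stops with 215 − 145.425 = 69.575 m to spare.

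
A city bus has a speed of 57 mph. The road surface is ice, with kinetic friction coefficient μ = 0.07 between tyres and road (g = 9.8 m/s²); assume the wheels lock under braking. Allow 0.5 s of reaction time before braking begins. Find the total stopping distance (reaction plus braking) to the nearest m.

Total stopping distance ≈ 486 m

57 mph × 0.44704 = 25.4813 m/s.
a = μg = 0.07 × 9.8 = 0.686 m/s².
Reaction distance = v·t_r = 25.4813 × 0.5 = 12.741 m.
Braking distance = v²/(2a) = 25.4813² / (2 × 0.686) = 649.297 / 1.372 = 473.249 m.
Total = 12.741 + 473.249 = 485.990 m.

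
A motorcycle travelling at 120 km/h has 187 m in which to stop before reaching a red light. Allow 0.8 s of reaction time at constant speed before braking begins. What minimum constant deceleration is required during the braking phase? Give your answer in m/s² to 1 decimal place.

120 km/h ÷ 3.6 = 33.3333 m/s.
Distance covered during reaction = 33.3333 × 0.8 = 26.667 m.
Distance available for braking: 187 − 26.667 = 160.333 m.
v² = 2a·d ⇒ a = v²/(2d) = 33.3333² / (2 × 160.333) = 1111.109 / 320.666 = 3.4650 m/s².

Required deceleration ≈ 3.5 m/s²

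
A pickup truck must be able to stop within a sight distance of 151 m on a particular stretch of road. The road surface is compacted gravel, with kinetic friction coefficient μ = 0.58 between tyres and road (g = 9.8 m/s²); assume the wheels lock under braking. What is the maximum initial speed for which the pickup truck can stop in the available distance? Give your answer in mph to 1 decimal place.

a = μg = 0.58 × 9.8 = 5.684 m/s².
v²/(2a) = d ⇒ v = √(2 × 5.684 × 151) = √1716.57 = 41.4315 m/s.
41.4315 m/s ÷ 0.44704 = 92.680 mph.

Maximum speed ≈ 92.7 mph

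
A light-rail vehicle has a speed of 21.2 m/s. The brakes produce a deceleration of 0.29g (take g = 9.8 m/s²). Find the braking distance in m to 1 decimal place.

a = 0.29 × 9.8 = 2.842 m/s².
Braking distance = v²/(2a) = 21.2000² / (2 × 2.842) = 449.440 / 5.684 = 79.071 m.

Braking distance ≈ 79.1 m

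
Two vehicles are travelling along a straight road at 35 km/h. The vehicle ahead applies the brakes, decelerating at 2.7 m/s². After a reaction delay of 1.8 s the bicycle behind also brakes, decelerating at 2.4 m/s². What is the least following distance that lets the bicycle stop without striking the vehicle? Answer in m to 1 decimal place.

Minimum gap ≈ 19.7 m

35 km/h ÷ 3.6 = 9.7222 m/s.
Leader travels v²/(2a_L) = 94.521 / 5.400 = 17.504 m before stopping.
Follower covers v·t_r = 9.7222 × 1.8 = 17.500 m while reacting, then v²/(2a_F) = 94.521 / 4.800 = 19.692 m while braking, for a total of 17.500 + 19.692 = 37.192 m.
Since a_F ≤ a_L and the follower starts braking later, the follower is never slower than the leader, so the closest approach is when both have stopped.
Minimum gap = 37.192 − 17.504 = 19.688 m.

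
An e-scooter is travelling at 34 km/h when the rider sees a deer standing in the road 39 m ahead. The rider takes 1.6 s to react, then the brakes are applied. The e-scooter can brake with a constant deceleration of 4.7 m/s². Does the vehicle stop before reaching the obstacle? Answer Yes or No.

34 km/h ÷ 3.6 = 9.4444 m/s.
Reaction distance = 9.4444 × 1.6 = 15.111 m.
Braking distance = v²/(2a) = 89.197 / 9.400 = 9.489 m.
Total stopping distance = 15.111 + 9.489 = 24.600 m, vs 39 m available — it stops with 39 − 24.600 = 14.400 m to spare.

Yes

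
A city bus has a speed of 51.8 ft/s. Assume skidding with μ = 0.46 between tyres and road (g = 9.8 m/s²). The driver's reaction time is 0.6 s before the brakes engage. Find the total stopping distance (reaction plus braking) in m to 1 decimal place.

51.8 ft/s × 0.3048 = 15.7886 m/s.
a = μg = 0.46 × 9.8 = 4.508 m/s².
Reaction distance = v·t_r = 15.7886 × 0.6 = 9.473 m.
Braking distance = v²/(2a) = 15.7886² / (2 × 4.508) = 249.280 / 9.016 = 27.649 m.
Total = 9.473 + 27.649 = 37.122 m.

Total stopping distance ≈ 37.1 m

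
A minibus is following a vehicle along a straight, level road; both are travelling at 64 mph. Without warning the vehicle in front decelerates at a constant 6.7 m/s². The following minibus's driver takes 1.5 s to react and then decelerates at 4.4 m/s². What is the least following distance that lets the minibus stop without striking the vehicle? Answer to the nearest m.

64 mph × 0.44704 = 28.6106 m/s.
Leader travels v²/(2a_L) = 818.566 / 13.400 = 61.087 m before stopping.
Follower covers v·t_r = 28.6106 × 1.5 = 42.916 m while reacting, then v²/(2a_F) = 818.566 / 8.800 = 93.019 m while braking, for a total of 42.916 + 93.019 = 135.935 m.
Since a_F ≤ a_L and the follower starts braking later, the follower is never slower than the leader, so the closest approach is when both have stopped.
Minimum gap = 135.935 − 61.087 = 74.848 m.

Minimum gap ≈ 75 m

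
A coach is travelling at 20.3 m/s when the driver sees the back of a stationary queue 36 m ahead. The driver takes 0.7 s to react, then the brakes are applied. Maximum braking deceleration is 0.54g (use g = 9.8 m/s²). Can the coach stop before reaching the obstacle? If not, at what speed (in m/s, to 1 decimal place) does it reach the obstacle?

No — it strikes the obstacle at 13.5 m/s

a = 0.54 × 9.8 = 5.292 m/s².
Reaction distance = 20.3000 × 0.7 = 14.210 m.
Braking distance needed to stop: v²/(2a) = 412.090 / 10.584 = 38.935 m, so total needed = 14.210 + 38.935 = 53.145 m > 36 m — it cannot stop.
Distance remaining when braking begins: 36 − 14.210 = 21.790 m.
v² = v₀² − 2a·d = 412.090 − 2 × 5.292 × 21.790 = 181.465 m²/s².
v = √181.465 = 13.471 m/s.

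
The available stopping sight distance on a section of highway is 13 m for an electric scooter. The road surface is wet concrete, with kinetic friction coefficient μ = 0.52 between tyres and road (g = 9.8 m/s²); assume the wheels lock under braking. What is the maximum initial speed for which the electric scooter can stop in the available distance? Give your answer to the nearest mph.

a = μg = 0.52 × 9.8 = 5.096 m/s².
v²/(2a) = d ⇒ v = √(2 × 5.096 × 13) = √132.50 = 11.5109 m/s.
11.5109 m/s ÷ 0.44704 = 25.749 mph.

Maximum speed ≈ 26 mph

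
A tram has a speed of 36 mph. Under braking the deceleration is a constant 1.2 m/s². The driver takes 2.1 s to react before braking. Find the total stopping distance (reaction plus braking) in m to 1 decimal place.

Total stopping distance ≈ 141.7 m

36 mph × 0.44704 = 16.0934 m/s.
Reaction distance = v·t_r = 16.0934 × 2.1 = 33.796 m.
Braking distance = v²/(2a) = 16.0934² / (2 × 1.200) = 258.998 / 2.400 = 107.916 m.
Total = 33.796 + 107.916 = 141.712 m.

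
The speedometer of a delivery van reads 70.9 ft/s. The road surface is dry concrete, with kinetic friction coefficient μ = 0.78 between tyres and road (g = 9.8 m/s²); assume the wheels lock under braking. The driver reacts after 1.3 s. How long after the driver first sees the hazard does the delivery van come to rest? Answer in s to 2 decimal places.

70.9 ft/s × 0.3048 = 21.6103 m/s.
a = μg = 0.78 × 9.8 = 7.644 m/s².
Braking time = v/a = 21.6103 / 7.644 = 2.827 s.
Total = 1.3 + 2.827 = 4.127 s.

Total time ≈ 4.13 s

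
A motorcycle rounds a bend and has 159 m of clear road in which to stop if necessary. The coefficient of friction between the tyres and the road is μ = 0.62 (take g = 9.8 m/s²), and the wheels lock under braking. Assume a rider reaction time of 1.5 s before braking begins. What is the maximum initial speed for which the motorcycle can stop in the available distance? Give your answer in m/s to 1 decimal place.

a = μg = 0.62 × 9.8 = 6.076 m/s².
Stopping distance: v·t_r + v²/(2a) = 159 with t_r = 1.5 s and a = 6.076 m/s².
So v² + 18.228 v − 1932.17 = 0.
Positive root: v = −a·t_r + √((a·t_r)² + 2a·d) = −9.114 + √(83.065 + 1932.17) = 35.7774 m/s.

Maximum speed ≈ 35.8 m/s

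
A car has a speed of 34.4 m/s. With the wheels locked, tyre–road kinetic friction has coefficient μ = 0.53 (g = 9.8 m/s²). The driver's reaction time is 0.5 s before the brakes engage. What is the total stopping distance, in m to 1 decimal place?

Total stopping distance ≈ 131.1 m

a = μg = 0.53 × 9.8 = 5.194 m/s².
Reaction distance = v·t_r = 34.4000 × 0.5 = 17.200 m.
Braking distance = v²/(2a) = 34.4000² / (2 × 5.194) = 1183.360 / 10.388 = 113.916 m.
Total = 17.200 + 113.916 = 131.116 m.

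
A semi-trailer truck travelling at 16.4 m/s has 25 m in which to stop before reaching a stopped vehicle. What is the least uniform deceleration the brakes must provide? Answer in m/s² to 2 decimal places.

v² = 2a·d ⇒ a = v²/(2d) = 16.4000² / (2 × 25.000) = 268.960 / 50.000 = 5.3792 m/s².

Required deceleration ≈ 5.38 m/s²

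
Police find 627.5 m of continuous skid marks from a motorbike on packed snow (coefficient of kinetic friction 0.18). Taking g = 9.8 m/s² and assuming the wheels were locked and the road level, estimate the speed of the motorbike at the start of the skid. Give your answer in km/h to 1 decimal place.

Initial speed ≈ 169.4 km/h

Deceleration a = μg = 0.18 × 9.8 = 1.764 m/s².
v = √(2a·d) = √(2 × 1.764 × 627.5) = √2213.820 = 47.0512 m/s.
= 47.0512 × 3.6 = 169.384 km/h.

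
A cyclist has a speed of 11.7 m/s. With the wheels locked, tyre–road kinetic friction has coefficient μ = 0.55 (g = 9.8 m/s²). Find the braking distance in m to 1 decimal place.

a = μg = 0.55 × 9.8 = 5.390 m/s².
Braking distance = v²/(2a) = 11.7000² / (2 × 5.390) = 136.890 / 10.780 = 12.699 m.

Braking distance ≈ 12.7 m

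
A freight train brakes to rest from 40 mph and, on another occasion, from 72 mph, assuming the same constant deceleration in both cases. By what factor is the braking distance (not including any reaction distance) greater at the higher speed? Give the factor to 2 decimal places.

Factor ≈ 3.24

Braking distance d = v²/(2a), so with a fixed, d ∝ v².
Factor = (72/40)² = 1.8000² = 3.2400.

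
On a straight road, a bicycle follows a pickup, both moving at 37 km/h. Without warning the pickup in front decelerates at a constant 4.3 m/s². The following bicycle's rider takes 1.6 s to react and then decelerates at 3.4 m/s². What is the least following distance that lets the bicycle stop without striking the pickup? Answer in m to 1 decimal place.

Minimum gap ≈ 19.7 m

37 km/h ÷ 3.6 = 10.2778 m/s.
Leader travels v²/(2a_L) = 105.633 / 8.600 = 12.283 m before stopping.
Follower covers v·t_r = 10.2778 × 1.6 = 16.444 m while reacting, then v²/(2a_F) = 105.633 / 6.800 = 15.534 m while braking, for a total of 16.444 + 15.534 = 31.978 m.
Since a_F ≤ a_L and the follower starts braking later, the follower is never slower than the leader, so the closest approach is when both have stopped.
Minimum gap = 31.978 − 12.283 = 19.695 m.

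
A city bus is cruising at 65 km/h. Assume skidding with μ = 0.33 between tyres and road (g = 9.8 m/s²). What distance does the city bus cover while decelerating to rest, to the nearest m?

Braking distance ≈ 50 m

65 km/h ÷ 3.6 = 18.0556 m/s.
a = μg = 0.33 × 9.8 = 3.234 m/s².
Braking distance = v²/(2a) = 18.0556² / (2 × 3.234) = 326.005 / 6.468 = 50.403 m.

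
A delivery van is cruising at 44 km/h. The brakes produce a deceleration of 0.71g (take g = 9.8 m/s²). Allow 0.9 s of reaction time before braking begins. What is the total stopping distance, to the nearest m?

Total stopping distance ≈ 22 m

44 km/h ÷ 3.6 = 12.2222 m/s.
a = 0.71 × 9.8 = 6.958 m/s².
Reaction distance = v·t_r = 12.2222 × 0.9 = 11.000 m.
Braking distance = v²/(2a) = 12.2222² / (2 × 6.958) = 149.382 / 13.916 = 10.735 m.
Total = 11.000 + 10.735 = 21.735 m.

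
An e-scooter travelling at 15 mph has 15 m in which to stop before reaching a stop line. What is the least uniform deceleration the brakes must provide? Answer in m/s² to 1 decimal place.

15 mph × 0.44704 = 6.7056 m/s.
v² = 2a·d ⇒ a = v²/(2d) = 6.7056² / (2 × 15.000) = 44.965 / 30.000 = 1.4988 m/s².

Required deceleration ≈ 1.5 m/s²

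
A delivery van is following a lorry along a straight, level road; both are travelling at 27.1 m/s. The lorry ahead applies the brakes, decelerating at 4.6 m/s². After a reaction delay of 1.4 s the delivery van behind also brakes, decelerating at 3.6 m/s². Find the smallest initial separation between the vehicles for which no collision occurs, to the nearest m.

Minimum gap ≈ 60 m

Leader travels v²/(2a_L) = 734.410 / 9.200 = 79.827 m before stopping.
Follower covers v·t_r = 27.1000 × 1.4 = 37.940 m while reacting, then v²/(2a_F) = 734.410 / 7.200 = 102.001 m while braking, for a total of 37.940 + 102.001 = 139.941 m.
Since a_F ≤ a_L and the follower starts braking later, the follower is never slower than the leader, so the closest approach is when both have stopped.
Minimum gap = 139.941 − 79.827 = 60.114 m.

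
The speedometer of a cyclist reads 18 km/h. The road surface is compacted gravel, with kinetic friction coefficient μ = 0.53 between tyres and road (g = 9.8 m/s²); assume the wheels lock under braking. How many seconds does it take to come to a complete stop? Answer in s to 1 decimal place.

Braking time ≈ 1.0 s

18 km/h ÷ 3.6 = 5.0000 m/s.
a = μg = 0.53 × 9.8 = 5.194 m/s².
Braking time = v/a = 5.0000 / 5.194 = 0.963 s.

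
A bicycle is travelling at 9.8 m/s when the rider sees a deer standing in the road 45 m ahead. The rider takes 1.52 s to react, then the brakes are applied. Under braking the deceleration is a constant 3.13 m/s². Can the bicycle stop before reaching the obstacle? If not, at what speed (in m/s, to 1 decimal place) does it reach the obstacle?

Reaction distance = 9.8000 × 1.52 = 14.896 m.
Braking distance = v²/(2a) = 96.040 / 6.260 = 15.342 m.
Total stopping distance = 14.896 + 15.342 = 30.238 m, vs 45 m available — it stops with 45 − 30.238 = 14.762 m to spare.

Yes — it stops about 14.8 m short of the obstacle, so it never reaches it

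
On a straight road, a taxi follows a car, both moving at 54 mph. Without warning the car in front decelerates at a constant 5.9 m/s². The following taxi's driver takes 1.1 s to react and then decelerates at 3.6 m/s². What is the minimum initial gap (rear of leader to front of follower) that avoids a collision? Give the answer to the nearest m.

54 mph × 0.44704 = 24.1402 m/s.
Leader travels v²/(2a_L) = 582.749 / 11.800 = 49.386 m before stopping.
Follower covers v·t_r = 24.1402 × 1.1 = 26.554 m while reacting, then v²/(2a_F) = 582.749 / 7.200 = 80.937 m while braking, for a total of 26.554 + 80.937 = 107.491 m.
Since a_F ≤ a_L and the follower starts braking later, the follower is never slower than the leader, so the closest approach is when both have stopped.
Minimum gap = 107.491 − 49.386 = 58.105 m.

Minimum gap ≈ 58 m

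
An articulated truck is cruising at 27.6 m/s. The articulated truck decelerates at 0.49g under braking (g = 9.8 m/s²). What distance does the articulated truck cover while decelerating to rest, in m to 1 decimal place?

Braking distance ≈ 79.3 m

a = 0.49 × 9.8 = 4.802 m/s².
Braking distance = v²/(2a) = 27.6000² / (2 × 4.802) = 761.760 / 9.604 = 79.317 m.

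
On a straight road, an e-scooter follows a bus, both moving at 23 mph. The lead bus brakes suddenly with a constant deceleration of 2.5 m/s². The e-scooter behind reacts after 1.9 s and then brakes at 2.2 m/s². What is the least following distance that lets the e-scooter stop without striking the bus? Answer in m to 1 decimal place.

Minimum gap ≈ 22.4 m

23 mph × 0.44704 = 10.2819 m/s.
Leader travels v²/(2a_L) = 105.717 / 5.000 = 21.143 m before stopping.
Follower covers v·t_r = 10.2819 × 1.9 = 19.536 m while reacting, then v²/(2a_F) = 105.717 / 4.400 = 24.027 m while braking, for a total of 19.536 + 24.027 = 43.563 m.
Since a_F ≤ a_L and the follower starts braking later, the follower is never slower than the leader, so the closest approach is when both have stopped.
Minimum gap = 43.563 − 21.143 = 22.420 m.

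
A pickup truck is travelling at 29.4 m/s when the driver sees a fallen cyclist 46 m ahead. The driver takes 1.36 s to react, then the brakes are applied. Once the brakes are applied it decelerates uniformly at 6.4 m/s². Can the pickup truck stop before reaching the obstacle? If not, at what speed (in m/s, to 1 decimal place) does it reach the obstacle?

Reaction distance = 29.4000 × 1.36 = 39.984 m.
Braking distance needed to stop: v²/(2a) = 864.360 / 12.800 = 67.528 m, so total needed = 39.984 + 67.528 = 107.512 m > 46 m — it cannot stop.
Distance remaining when braking begins: 46 − 39.984 = 6.016 m.
v² = v₀² − 2a·d = 864.360 − 2 × 6.400 × 6.016 = 787.355 m²/s².
v = √787.355 = 28.060 m/s.

No — it strikes the obstacle at 28.1 m/s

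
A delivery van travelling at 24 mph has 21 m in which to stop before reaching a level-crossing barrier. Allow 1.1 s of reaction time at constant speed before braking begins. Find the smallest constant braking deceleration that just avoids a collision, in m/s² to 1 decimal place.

24 mph × 0.44704 = 10.7290 m/s.
Distance covered during reaction = 10.7290 × 1.1 = 11.802 m.
Distance available for braking: 21 − 11.802 = 9.198 m.
v² = 2a·d ⇒ a = v²/(2d) = 10.7290² / (2 × 9.198) = 115.111 / 18.396 = 6.2574 m/s².

Required deceleration ≈ 6.3 m/s²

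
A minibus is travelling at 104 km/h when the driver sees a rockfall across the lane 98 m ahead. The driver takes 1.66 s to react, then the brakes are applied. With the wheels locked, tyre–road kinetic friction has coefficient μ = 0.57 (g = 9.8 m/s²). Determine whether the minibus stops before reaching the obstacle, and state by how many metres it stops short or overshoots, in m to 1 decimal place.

104 km/h ÷ 3.6 = 28.8889 m/s.
a = μg = 0.57 × 9.8 = 5.586 m/s².
Reaction distance = 28.8889 × 1.66 = 47.956 m.
Braking distance = v²/(2a) = 834.569 / 11.172 = 74.702 m.
Total stopping distance = 47.956 + 74.702 = 122.658 m, vs 98 m available — it cannot stop in time and overshoots by 122.658 − 98 = 24.658 m.

No — it overshoots by 24.7 m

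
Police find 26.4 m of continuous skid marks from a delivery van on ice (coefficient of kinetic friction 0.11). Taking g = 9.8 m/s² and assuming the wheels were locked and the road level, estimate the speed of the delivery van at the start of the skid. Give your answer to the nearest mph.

Initial speed ≈ 17 mph

Deceleration a = μg = 0.11 × 9.8 = 1.078 m/s².
v = √(2a·d) = √(2 × 1.078 × 26.4) = √56.918 = 7.5444 m/s.
= 7.5444 ÷ 0.44704 = 16.876 mph.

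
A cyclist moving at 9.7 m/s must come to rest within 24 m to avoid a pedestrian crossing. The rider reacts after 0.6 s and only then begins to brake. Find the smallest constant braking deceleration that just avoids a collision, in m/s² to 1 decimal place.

Required deceleration ≈ 2.6 m/s²

Distance covered during reaction = 9.7000 × 0.6 = 5.820 m.
Distance available for braking: 24 − 5.820 = 18.180 m.
v² = 2a·d ⇒ a = v²/(2d) = 9.7000² / (2 × 18.180) = 94.090 / 36.360 = 2.5877 m/s².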